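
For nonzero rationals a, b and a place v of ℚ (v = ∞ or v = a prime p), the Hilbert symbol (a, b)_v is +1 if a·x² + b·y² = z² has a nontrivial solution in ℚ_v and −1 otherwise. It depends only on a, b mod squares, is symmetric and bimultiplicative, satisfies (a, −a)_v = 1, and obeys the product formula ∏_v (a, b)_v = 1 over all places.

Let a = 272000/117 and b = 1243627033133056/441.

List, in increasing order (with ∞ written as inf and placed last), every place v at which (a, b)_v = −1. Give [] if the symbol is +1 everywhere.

(a, b) ≡ (2210, 19) mod (ℚ^×)²; places V = {2, 3, 5, 7, 11, 13, 17, 19, ∞}.
(a,b)_19: α=0, u≡5; β=1, v≡7 (mod 19); (5|19)=+1, (7|19)=+1; sign (−1)^0·+1^1·+1^0 = +1.
(a,b)_∞: sgn(2210)=+, sgn(19)=+, so +1.
(a,b)_13: α=-1, u≡3; β=4, v≡5 (mod 13); (3|13)=+1, (5|13)=-1; sign (−1)^0·+1^4·-1^-1 = -1.
(a,b)_5: α=3, u≡3; β=0, v≡1 (mod 5); (3|5)=-1, (1|5)=+1; sign (−1)^0·-1^0·+1^3 = +1.
(a,b)_2: α=7, β=16; u≡1, v≡3 (mod 8); ε(u)ε(v)=0·1, αω(v)=7·1, βω(u)=16·0; sum ≡ 1  ⇒  -1.
(a,b)_11: α=0, u≡2; β=2, v≡2 (mod 11); (2|11)=-1, (2|11)=-1; sign (−1)^0·-1^2·-1^0 = +1.
(a,b)_3: α=-2, u≡2; β=-2, v≡1 (mod 3); (2|3)=-1, (1|3)=+1; sign (−1)^0·-1^-2·+1^-2 = +1.
(a,b)_17: α=1, u≡7; β=2, v≡13 (mod 17); (7|17)=-1, (13|17)=+1; sign (−1)^0·-1^2·+1^1 = +1.
(a,b)_7: α=0, u≡3; β=-2, v≡6 (mod 7); (3|7)=-1, (6|7)=-1; sign (−1)^0·-1^-2·-1^0 = +1.
(2210, 19 / ℚ) ramifies at {2, 13}: a division algebra.

[2, 13]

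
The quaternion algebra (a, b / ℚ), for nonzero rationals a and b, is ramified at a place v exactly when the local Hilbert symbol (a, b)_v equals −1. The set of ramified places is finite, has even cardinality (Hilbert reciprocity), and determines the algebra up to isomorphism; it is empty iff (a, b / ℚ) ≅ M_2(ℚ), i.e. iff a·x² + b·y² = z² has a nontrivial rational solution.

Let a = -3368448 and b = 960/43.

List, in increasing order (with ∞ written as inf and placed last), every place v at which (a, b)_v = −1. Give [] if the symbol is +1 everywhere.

(a, b) ≡ (-1462, 645) mod (ℚ^×)²; places V = {2, 3, 5, 17, 43, ∞}.
(a,b)_43: α=1, u≡10; β=-1, v≡14 (mod 43); (10|43)=+1, (14|43)=+1; sign (−1)^1·+1^-1·+1^1 = -1.
(a,b)_17: α=1, u≡8; β=0, v≡16 (mod 17); (8|17)=+1, (16|17)=+1; sign (−1)^0·+1^0·+1^1 = +1.
(a,b)_2: α=9, β=6; u≡5, v≡5 (mod 8); ε(u)ε(v)=0·0, αω(v)=9·1, βω(u)=6·1; sum ≡ 1  ⇒  -1.
(a,b)_3: α=2, u≡2; β=1, v≡2 (mod 3); (2|3)=-1, (2|3)=-1; sign (−1)^0·-1^1·-1^2 = -1.
(a,b)_∞: sgn(-1462)=−, sgn(645)=+, so +1.
(a,b)_5: α=0, u≡2; β=1, v≡4 (mod 5); (2|5)=-1, (4|5)=+1; sign (−1)^0·-1^1·+1^0 = -1.
Ram(-1462, 645) = {2, 3, 5, 43}; no ℚ_2-point on the conic.

[2, 3, 5, 43]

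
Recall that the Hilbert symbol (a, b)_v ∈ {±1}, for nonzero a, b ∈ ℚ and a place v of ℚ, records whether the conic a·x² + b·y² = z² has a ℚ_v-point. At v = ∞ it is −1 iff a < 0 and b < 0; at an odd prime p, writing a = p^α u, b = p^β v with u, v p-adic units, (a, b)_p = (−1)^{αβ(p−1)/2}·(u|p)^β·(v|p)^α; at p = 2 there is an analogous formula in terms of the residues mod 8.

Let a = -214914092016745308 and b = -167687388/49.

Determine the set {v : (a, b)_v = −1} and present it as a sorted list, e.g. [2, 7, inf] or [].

Mod squares: a ≡ -22287, b ≡ -12903. Check v ∈ {∞, 2, 3, 7, 11, 17, 19, 23}.
v=7: a=7^0·(≡2), b=7^-2·(≡6) mod 7; (2|7)=+1, (6|7)=-1; (−1)^{0·-2·3}·(+1)^-2·(-1)^0 = +1.
v=19: a=19^5·(≡11), b=19^2·(≡9) mod 19; (11|19)=+1, (9|19)=+1; (−1)^{5·2·9}·(+1)^2·(+1)^5 = +1.
v=∞: -22287 < 0 and -12903 < 0  ⇒  (a,b)_∞ = -1.
v=23: a=23^3·(≡21), b=23^1·(≡20) mod 23; (21|23)=-1, (20|23)=-1; (−1)^{3·1·11}·(-1)^1·(-1)^3 = -1.
v=11: a=11^2·(≡7), b=11^1·(≡4) mod 11; (7|11)=-1, (4|11)=+1; (−1)^{2·1·5}·(-1)^1·(+1)^2 = -1.
v=2: v_2(a)=2, v_2(b)=2; units ≡ 1, 1 (mod 8); ε·ε+αω+βω = 0·0+2·0+2·0 ≡ 0  ⇒  (a,b)_2 = +1.
v=17: a=17^3·(≡15), b=17^1·(≡10) mod 17; (15|17)=+1, (10|17)=-1; (−1)^{3·1·8}·(+1)^1·(-1)^3 = -1.
v=3: a=3^1·(≡2), b=3^3·(≡1) mod 3; (2|3)=-1, (1|3)=+1; (−1)^{1·3·1}·(-1)^3·(+1)^1 = +1.
|Ram(-22287, -12903)| = 4, even; anisotropic at {11, 17, 23, ∞}.

[11, 17, 23, inf]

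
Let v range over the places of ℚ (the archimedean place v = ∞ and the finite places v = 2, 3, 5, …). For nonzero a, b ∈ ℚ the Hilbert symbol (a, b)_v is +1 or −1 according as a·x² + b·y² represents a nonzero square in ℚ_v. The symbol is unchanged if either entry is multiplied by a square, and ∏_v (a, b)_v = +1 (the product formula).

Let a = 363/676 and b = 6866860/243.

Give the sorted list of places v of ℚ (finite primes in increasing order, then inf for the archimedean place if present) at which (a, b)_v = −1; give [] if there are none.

[3, 5]

(a, b) ≡ (3, 2145) mod (ℚ^×)²; places V = {2, 3, 5, 7, 11, 13, ∞}.
(a,b)_11: α=2, u≡5; β=1, v≡10 (mod 11); (5|11)=+1, (10|11)=-1; sign (−1)^0·+1^1·-1^2 = +1.
(a,b)_3: α=1, u≡1; β=-5, v≡1 (mod 3); (1|3)=+1, (1|3)=+1; sign (−1)^1·+1^-5·+1^1 = -1.
(a,b)_13: α=-2, u≡3; β=1, v≡12 (mod 13); (3|13)=+1, (12|13)=+1; sign (−1)^0·+1^1·+1^-2 = +1.
(a,b)_2: α=-2, β=2; u≡3, v≡1 (mod 8); ε(u)ε(v)=1·0, αω(v)=-2·0, βω(u)=2·1; sum ≡ 0  ⇒  +1.
(a,b)_∞: sgn(3)=+, sgn(2145)=+, so +1.
(a,b)_7: α=0, u≡5; β=4, v≡5 (mod 7); (5|7)=-1, (5|7)=-1; sign (−1)^0·-1^4·-1^0 = +1.
(a,b)_5: α=0, u≡3; β=1, v≡4 (mod 5); (3|5)=-1, (4|5)=+1; sign (−1)^0·-1^1·+1^0 = -1.
(3, 2145 / ℚ) ramifies at {3, 5}: a division algebra.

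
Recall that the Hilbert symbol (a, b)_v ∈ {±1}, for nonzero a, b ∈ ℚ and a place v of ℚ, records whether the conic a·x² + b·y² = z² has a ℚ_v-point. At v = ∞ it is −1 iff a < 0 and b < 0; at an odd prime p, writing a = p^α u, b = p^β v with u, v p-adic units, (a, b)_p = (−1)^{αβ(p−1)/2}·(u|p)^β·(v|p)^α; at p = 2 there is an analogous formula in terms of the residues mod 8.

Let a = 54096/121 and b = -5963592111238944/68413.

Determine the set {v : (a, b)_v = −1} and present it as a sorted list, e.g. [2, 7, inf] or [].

Mod squares: a ≡ 69, b ≡ -566618. Check v ∈ {∞, 2, 3, 7, 11, 13, 17, 19, 23, 31, 37, 43}.
v=31: a=31^0·(≡10), b=31^1·(≡13) mod 31; (10|31)=+1, (13|31)=-1; (−1)^{0·1·15}·(+1)^1·(-1)^0 = +1.
v=11: a=11^-2·(≡9), b=11^0·(≡4) mod 11; (9|11)=+1, (4|11)=+1; (−1)^{-2·0·5}·(+1)^0·(+1)^-2 = +1.
v=2: v_2(a)=4, v_2(b)=5; units ≡ 5, 3 (mod 8); ε·ε+αω+βω = 0·1+4·1+5·1 ≡ 1  ⇒  (a,b)_2 = -1.
v=3: a=3^1·(≡2), b=3^2·(≡1) mod 3; (2|3)=-1, (1|3)=+1; (−1)^{1·2·1}·(-1)^2·(+1)^1 = +1.
v=43: a=43^0·(≡32), b=43^-2·(≡13) mod 43; (32|43)=-1, (13|43)=+1; (−1)^{0·-2·21}·(-1)^-2·(+1)^0 = +1.
v=7: a=7^2·(≡6), b=7^2·(≡2) mod 7; (6|7)=-1, (2|7)=+1; (−1)^{2·2·3}·(-1)^2·(+1)^2 = +1.
v=19: a=19^0·(≡14), b=19^3·(≡2) mod 19; (14|19)=-1, (2|19)=-1; (−1)^{0·3·9}·(-1)^3·(-1)^0 = -1.
v=∞: 69 > 0 and -566618 < 0  ⇒  (a,b)_∞ = +1.
v=13: a=13^0·(≡4), b=13^1·(≡12) mod 13; (4|13)=+1, (12|13)=+1; (−1)^{0·1·6}·(+1)^1·(+1)^0 = +1.
v=23: a=23^1·(≡1), b=23^2·(≡17) mod 23; (1|23)=+1, (17|23)=-1; (−1)^{1·2·11}·(+1)^2·(-1)^1 = -1.
v=17: a=17^0·(≡1), b=17^2·(≡15) mod 17; (1|17)=+1, (15|17)=+1; (−1)^{0·2·8}·(+1)^2·(+1)^0 = +1.
v=37: a=37^0·(≡15), b=37^-1·(≡4) mod 37; (15|37)=-1, (4|37)=+1; (−1)^{0·-1·18}·(-1)^-1·(+1)^0 = -1.
(69, -566618 / ℚ) ramifies at {2, 19, 23, 37}: a division algebra.

[2, 19, 23, 37]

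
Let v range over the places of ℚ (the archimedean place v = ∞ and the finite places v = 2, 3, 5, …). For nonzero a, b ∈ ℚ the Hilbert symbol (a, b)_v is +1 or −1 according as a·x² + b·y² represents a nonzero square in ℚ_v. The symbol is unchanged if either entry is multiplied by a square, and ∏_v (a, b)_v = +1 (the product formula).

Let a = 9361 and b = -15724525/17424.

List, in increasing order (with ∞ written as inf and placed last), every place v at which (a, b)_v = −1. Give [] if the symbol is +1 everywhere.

[11, 23, 37, 41]

Mod squares: a ≡ 9361, b ≡ -1189. Check v ∈ {∞, 2, 3, 5, 11, 23, 29, 37, 41}.
v=37: a=37^1·(≡31), b=37^0·(≡2) mod 37; (31|37)=-1, (2|37)=-1; (−1)^{1·0·18}·(-1)^0·(-1)^1 = -1.
v=∞: 9361 > 0 and -1189 < 0  ⇒  (a,b)_∞ = +1.
v=41: a=41^0·(≡13), b=41^1·(≡11) mod 41; (13|41)=-1, (11|41)=-1; (−1)^{0·1·20}·(-1)^1·(-1)^0 = -1.
v=23: a=23^1·(≡16), b=23^2·(≡17) mod 23; (16|23)=+1, (17|23)=-1; (−1)^{1·2·11}·(+1)^2·(-1)^1 = -1.
v=29: a=29^0·(≡23), b=29^1·(≡14) mod 29; (23|29)=+1, (14|29)=-1; (−1)^{0·1·14}·(+1)^1·(-1)^0 = +1.
v=2: v_2(a)=0, v_2(b)=-4; units ≡ 1, 3 (mod 8); ε·ε+αω+βω = 0·1+0·1+-4·0 ≡ 0  ⇒  (a,b)_2 = +1.
v=5: a=5^0·(≡1), b=5^2·(≡1) mod 5; (1|5)=+1, (1|5)=+1; (−1)^{0·2·2}·(+1)^2·(+1)^0 = +1.
v=11: a=11^1·(≡4), b=11^-2·(≡8) mod 11; (4|11)=+1, (8|11)=-1; (−1)^{1·-2·5}·(+1)^-2·(-1)^1 = -1.
v=3: a=3^0·(≡1), b=3^-2·(≡2) mod 3; (1|3)=+1, (2|3)=-1; (−1)^{0·-2·1}·(+1)^-2·(-1)^0 = +1.
Ram(9361, -1189) = {11, 23, 37, 41}; no ℚ_11-point on the conic.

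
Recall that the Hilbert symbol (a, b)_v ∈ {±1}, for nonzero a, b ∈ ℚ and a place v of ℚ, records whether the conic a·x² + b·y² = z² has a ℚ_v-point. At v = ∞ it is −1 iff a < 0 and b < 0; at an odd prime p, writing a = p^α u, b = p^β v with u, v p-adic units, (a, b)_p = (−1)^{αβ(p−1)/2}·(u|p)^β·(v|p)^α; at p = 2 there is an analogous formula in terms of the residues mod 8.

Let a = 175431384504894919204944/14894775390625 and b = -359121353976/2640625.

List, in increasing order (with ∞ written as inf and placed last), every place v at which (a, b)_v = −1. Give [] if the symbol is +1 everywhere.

[2, 3, 11, 17]

Mod squares: a ≡ 29, b ≡ -7854. Check v ∈ {∞, 2, 3, 5, 7, 11, 13, 17, 19, 23, 29}.
v=7: a=7^10·(≡2), b=7^5·(≡6) mod 7; (2|7)=+1, (6|7)=-1; (−1)^{10·5·3}·(+1)^5·(-1)^10 = +1.
v=29: a=29^1·(≡7), b=29^0·(≡9) mod 29; (7|29)=+1, (9|29)=+1; (−1)^{1·0·14}·(+1)^0·(+1)^1 = +1.
v=19: a=19^-2·(≡12), b=19^0·(≡2) mod 19; (12|19)=-1, (2|19)=-1; (−1)^{-2·0·9}·(-1)^0·(-1)^-2 = +1.
v=11: a=11^0·(≡7), b=11^1·(≡1) mod 11; (7|11)=-1, (1|11)=+1; (−1)^{0·1·5}·(-1)^1·(+1)^0 = -1.
v=3: a=3^14·(≡2), b=3^3·(≡1) mod 3; (2|3)=-1, (1|3)=+1; (−1)^{14·3·1}·(-1)^3·(+1)^14 = -1.
v=∞: 29 > 0 and -7854 < 0  ⇒  (a,b)_∞ = +1.
v=5: a=5^-12·(≡1), b=5^-6·(≡1) mod 5; (1|5)=+1, (1|5)=+1; (−1)^{-12·-6·2}·(+1)^-6·(+1)^-12 = +1.
v=13: a=13^-2·(≡1), b=13^-2·(≡8) mod 13; (1|13)=+1, (8|13)=-1; (−1)^{-2·-2·6}·(+1)^-2·(-1)^-2 = +1.
v=17: a=17^0·(≡12), b=17^1·(≡7) mod 17; (12|17)=-1, (7|17)=-1; (−1)^{0·1·8}·(-1)^1·(-1)^0 = -1.
v=23: a=23^4·(≡6), b=23^2·(≡9) mod 23; (6|23)=+1, (9|23)=+1; (−1)^{4·2·11}·(+1)^2·(+1)^4 = +1.
v=2: v_2(a)=4, v_2(b)=3; units ≡ 5, 1 (mod 8); ε·ε+αω+βω = 0·0+4·0+3·1 ≡ 1  ⇒  (a,b)_2 = -1.
(29, -7854 / ℚ) ramifies at {2, 3, 11, 17}: a division algebra.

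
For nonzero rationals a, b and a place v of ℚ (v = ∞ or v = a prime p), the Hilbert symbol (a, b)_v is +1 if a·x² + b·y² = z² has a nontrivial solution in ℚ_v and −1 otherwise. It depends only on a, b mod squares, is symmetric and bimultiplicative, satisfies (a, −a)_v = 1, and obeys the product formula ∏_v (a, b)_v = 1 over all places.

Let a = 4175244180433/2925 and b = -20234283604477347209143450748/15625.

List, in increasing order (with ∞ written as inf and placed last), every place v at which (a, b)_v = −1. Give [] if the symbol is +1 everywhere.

(a, b) ≡ (380029, -10127) mod (ℚ^×)²; places V = {2, 3, 5, 7, 13, 17, 19, 23, 31, 37, 41, ∞}.
(a,b)_7: α=0, u≡3; β=2, v≡2 (mod 7); (3|7)=-1, (2|7)=+1; sign (−1)^0·-1^2·+1^0 = +1.
(a,b)_31: α=1, u≡1; β=2, v≡1 (mod 31); (1|31)=+1, (1|31)=+1; sign (−1)^0·+1^2·+1^1 = +1.
(a,b)_17: α=2, u≡3; β=6, v≡12 (mod 17); (3|17)=-1, (12|17)=-1; sign (−1)^0·-1^6·-1^2 = +1.
(a,b)_13: α=-1, u≡10; β=1, v≡10 (mod 13); (10|13)=+1, (10|13)=+1; sign (−1)^0·+1^1·+1^-1 = +1.
(a,b)_19: α=2, u≡13; β=3, v≡15 (mod 19); (13|19)=-1, (15|19)=-1; sign (−1)^0·-1^3·-1^2 = -1.
(a,b)_3: α=-2, u≡1; β=0, v≡1 (mod 3); (1|3)=+1, (1|3)=+1; sign (−1)^0·+1^0·+1^-2 = +1.
(a,b)_23: α=1, u≡18; β=2, v≡6 (mod 23); (18|23)=+1, (6|23)=+1; sign (−1)^0·+1^2·+1^1 = +1.
(a,b)_37: α=2, u≡2; β=2, v≡30 (mod 37); (2|37)=-1, (30|37)=+1; sign (−1)^0·-1^2·+1^2 = +1.
(a,b)_5: α=-2, u≡4; β=-6, v≡2 (mod 5); (4|5)=+1, (2|5)=-1; sign (−1)^0·+1^-6·-1^-2 = +1.
(a,b)_41: α=1, u≡12; β=3, v≡2 (mod 41); (12|41)=-1, (2|41)=+1; sign (−1)^0·-1^3·+1^1 = -1.
(a,b)_∞: sgn(380029)=+, sgn(-10127)=−, so +1.
(a,b)_2: α=0, β=2; u≡5, v≡1 (mod 8); ε(u)ε(v)=0·0, αω(v)=0·0, βω(u)=2·1; sum ≡ 0  ⇒  +1.
Ram(380029, -10127) = {19, 41}; no ℚ_19-point on the conic.

[19, 41]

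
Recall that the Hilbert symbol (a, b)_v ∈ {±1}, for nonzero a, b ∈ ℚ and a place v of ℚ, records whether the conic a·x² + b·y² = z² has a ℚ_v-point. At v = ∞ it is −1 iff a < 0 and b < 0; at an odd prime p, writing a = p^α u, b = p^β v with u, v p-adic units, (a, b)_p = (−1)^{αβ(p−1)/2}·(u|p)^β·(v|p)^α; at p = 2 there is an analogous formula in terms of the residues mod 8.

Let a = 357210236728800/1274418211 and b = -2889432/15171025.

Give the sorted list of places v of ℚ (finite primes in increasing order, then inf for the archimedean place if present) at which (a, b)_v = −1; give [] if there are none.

[13, 17]

(a, b) ≡ (51629578, -182) mod (ℚ^×)²; places V = {2, 3, 5, 7, 11, 13, 17, 19, 37, 41, ∞}.
(a,b)_13: α=1, u≡5; β=1, v≡3 (mod 13); (5|13)=-1, (3|13)=+1; sign (−1)^0·-1^1·+1^1 = -1.
(a,b)_19: α=2, u≡16; β=-2, v≡15 (mod 19); (16|19)=+1, (15|19)=-1; sign (−1)^0·+1^-2·-1^2 = +1.
(a,b)_37: α=1, u≡5; β=0, v≡16 (mod 37); (5|37)=-1, (16|37)=+1; sign (−1)^0·-1^0·+1^1 = +1.
(a,b)_2: α=5, β=3; u≡5, v≡5 (mod 8); ε(u)ε(v)=0·0, αω(v)=5·1, βω(u)=3·1; sum ≡ 0  ⇒  +1.
(a,b)_5: α=2, u≡2; β=-2, v≡3 (mod 5); (2|5)=-1, (3|5)=-1; sign (−1)^0·-1^-2·-1^2 = +1.
(a,b)_∞: sgn(51629578)=+, sgn(-182)=−, so +1.
(a,b)_11: α=-1, u≡7; β=0, v≡4 (mod 11); (7|11)=-1, (4|11)=+1; sign (−1)^0·-1^0·+1^-1 = +1.
(a,b)_17: α=1, u≡4; β=0, v≡6 (mod 17); (4|17)=+1, (6|17)=-1; sign (−1)^0·+1^0·-1^1 = -1.
(a,b)_7: α=5, u≡3; β=3, v≡2 (mod 7); (3|7)=-1, (2|7)=+1; sign (−1)^1·-1^3·+1^5 = +1.
(a,b)_3: α=2, u≡1; β=4, v≡1 (mod 3); (1|3)=+1, (1|3)=+1; sign (−1)^0·+1^4·+1^2 = +1.
(a,b)_41: α=-5, u≡9; β=-2, v≡25 (mod 41); (9|41)=+1, (25|41)=+1; sign (−1)^0·+1^-2·+1^-5 = +1.
(51629578, -182 / ℚ) ramifies at {13, 17}: a division algebra.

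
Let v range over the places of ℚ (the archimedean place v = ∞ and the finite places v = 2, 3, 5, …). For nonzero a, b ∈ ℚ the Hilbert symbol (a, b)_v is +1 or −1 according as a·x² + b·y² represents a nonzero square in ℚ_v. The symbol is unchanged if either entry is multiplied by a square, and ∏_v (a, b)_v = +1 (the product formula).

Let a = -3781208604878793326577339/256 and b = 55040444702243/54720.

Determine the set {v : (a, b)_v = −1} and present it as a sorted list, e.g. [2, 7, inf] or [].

Mod squares: a ≡ -88179, b ≡ 2860165. Check v ∈ {∞, 2, 3, 5, 7, 11, 13, 17, 19, 23}.
v=11: a=11^4·(≡10), b=11^3·(≡2) mod 11; (10|11)=-1, (2|11)=-1; (−1)^{4·3·5}·(-1)^3·(-1)^4 = -1.
v=∞: -88179 < 0 and 2860165 > 0  ⇒  (a,b)_∞ = +1.
v=5: a=5^0·(≡1), b=5^-1·(≡2) mod 5; (1|5)=+1, (2|5)=-1; (−1)^{0·-1·2}·(+1)^-1·(-1)^0 = +1.
v=23: a=23^2·(≡3), b=23^3·(≡20) mod 23; (3|23)=+1, (20|23)=-1; (−1)^{2·3·11}·(+1)^3·(-1)^2 = +1.
v=17: a=17^3·(≡9), b=17^1·(≡13) mod 17; (9|17)=+1, (13|17)=+1; (−1)^{3·1·8}·(+1)^1·(+1)^3 = +1.
v=19: a=19^1·(≡8), b=19^-1·(≡11) mod 19; (8|19)=-1, (11|19)=+1; (−1)^{1·-1·9}·(-1)^-1·(+1)^1 = +1.
v=13: a=13^7·(≡4), b=13^4·(≡1) mod 13; (4|13)=+1, (1|13)=+1; (−1)^{7·4·6}·(+1)^4·(+1)^7 = +1.
v=7: a=7^3·(≡5), b=7^1·(≡3) mod 7; (5|7)=-1, (3|7)=-1; (−1)^{3·1·3}·(-1)^1·(-1)^3 = -1.
v=2: v_2(a)=-8, v_2(b)=-6; units ≡ 5, 5 (mod 8); ε·ε+αω+βω = 0·0+-8·1+-6·1 ≡ 0  ⇒  (a,b)_2 = +1.
v=3: a=3^5·(≡1), b=3^-2·(≡1) mod 3; (1|3)=+1, (1|3)=+1; (−1)^{5·-2·1}·(+1)^-2·(+1)^5 = +1.
|Ram(-88179, 2860165)| = 2, even; anisotropic at {7, 11}.

[7, 11]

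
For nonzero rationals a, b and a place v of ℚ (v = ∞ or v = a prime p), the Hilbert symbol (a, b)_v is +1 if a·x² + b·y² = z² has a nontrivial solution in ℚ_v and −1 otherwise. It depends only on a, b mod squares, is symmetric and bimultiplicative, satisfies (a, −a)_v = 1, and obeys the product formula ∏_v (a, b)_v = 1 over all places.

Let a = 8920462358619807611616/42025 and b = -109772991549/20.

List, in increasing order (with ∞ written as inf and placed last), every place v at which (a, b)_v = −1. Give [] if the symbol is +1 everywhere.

[2, 3, 11, 23]

Mod squares: a ≡ 25806, b ≡ -1105. Check v ∈ {∞, 2, 3, 5, 7, 11, 13, 17, 19, 23, 41}.
v=19: a=19^0·(≡1), b=19^2·(≡4) mod 19; (1|19)=+1, (4|19)=+1; (−1)^{0·2·9}·(+1)^2·(+1)^0 = +1.
v=∞: 25806 > 0 and -1105 < 0  ⇒  (a,b)_∞ = +1.
v=41: a=41^-2·(≡12), b=41^0·(≡23) mod 41; (12|41)=-1, (23|41)=+1; (−1)^{-2·0·20}·(-1)^0·(+1)^-2 = +1.
v=13: a=13^2·(≡4), b=13^1·(≡8) mod 13; (4|13)=+1, (8|13)=-1; (−1)^{2·1·6}·(+1)^1·(-1)^2 = +1.
v=17: a=17^5·(≡10), b=17^3·(≡11) mod 17; (10|17)=-1, (11|17)=-1; (−1)^{5·3·8}·(-1)^3·(-1)^5 = +1.
v=2: v_2(a)=5, v_2(b)=-2; units ≡ 7, 7 (mod 8); ε·ε+αω+βω = 1·1+5·0+-2·0 ≡ 1  ⇒  (a,b)_2 = -1.
v=3: a=3^11·(≡1), b=3^2·(≡2) mod 3; (1|3)=+1, (2|3)=-1; (−1)^{11·2·1}·(+1)^2·(-1)^11 = -1.
v=23: a=23^3·(≡8), b=23^2·(≡19) mod 23; (8|23)=+1, (19|23)=-1; (−1)^{3·2·11}·(+1)^2·(-1)^3 = -1.
v=7: a=7^2·(≡2), b=7^0·(≡4) mod 7; (2|7)=+1, (4|7)=+1; (−1)^{2·0·3}·(+1)^0·(+1)^2 = +1.
v=11: a=11^1·(≡1), b=11^0·(≡6) mod 11; (1|11)=+1, (6|11)=-1; (−1)^{1·0·5}·(+1)^0·(-1)^1 = -1.
v=5: a=5^-2·(≡1), b=5^-1·(≡4) mod 5; (1|5)=+1, (4|5)=+1; (−1)^{-2·-1·2}·(+1)^-1·(+1)^-2 = +1.
(25806, -1105 / ℚ) ramifies at {2, 3, 11, 23}: a division algebra.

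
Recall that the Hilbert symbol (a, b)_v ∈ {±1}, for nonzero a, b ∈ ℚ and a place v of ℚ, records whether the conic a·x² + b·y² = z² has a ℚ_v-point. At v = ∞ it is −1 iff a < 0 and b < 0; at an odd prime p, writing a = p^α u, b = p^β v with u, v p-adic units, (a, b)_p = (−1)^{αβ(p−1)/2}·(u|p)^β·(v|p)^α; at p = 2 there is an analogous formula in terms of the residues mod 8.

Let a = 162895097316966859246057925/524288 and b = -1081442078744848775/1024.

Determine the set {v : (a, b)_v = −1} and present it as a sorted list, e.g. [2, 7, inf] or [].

[17, 43]

(a, b) ≡ (574365706, -551) mod (ℚ^×)²; places V = {2, 5, 17, 19, 23, 29, 31, 43, ∞}.
(a,b)_19: α=1, u≡2; β=1, v≡17 (mod 19); (2|19)=-1, (17|19)=+1; sign (−1)^1·-1^1·+1^1 = +1.
(a,b)_17: α=7, u≡14; β=4, v≡5 (mod 17); (14|17)=-1, (5|17)=-1; sign (−1)^0·-1^4·-1^7 = -1.
(a,b)_2: α=-19, β=-10; u≡5, v≡1 (mod 8); ε(u)ε(v)=0·0, αω(v)=-19·0, βω(u)=-10·1; sum ≡ 0  ⇒  +1.
(a,b)_43: α=3, u≡12; β=2, v≡18 (mod 43); (12|43)=-1, (18|43)=-1; sign (−1)^0·-1^2·-1^3 = -1.
(a,b)_29: α=1, u≡8; β=1, v≡14 (mod 29); (8|29)=-1, (14|29)=-1; sign (−1)^0·-1^1·-1^1 = +1.
(a,b)_5: α=2, u≡4; β=2, v≡1 (mod 5); (4|5)=+1, (1|5)=+1; sign (−1)^0·+1^2·+1^2 = +1.
(a,b)_23: α=3, u≡21; β=2, v≡9 (mod 23); (21|23)=-1, (9|23)=+1; sign (−1)^0·-1^2·+1^3 = +1.
(a,b)_∞: sgn(574365706)=+, sgn(-551)=−, so +1.
(a,b)_31: α=3, u≡2; β=2, v≡20 (mod 31); (2|31)=+1, (20|31)=+1; sign (−1)^0·+1^2·+1^3 = +1.
|Ram(574365706, -551)| = 2, even; anisotropic at {17, 43}.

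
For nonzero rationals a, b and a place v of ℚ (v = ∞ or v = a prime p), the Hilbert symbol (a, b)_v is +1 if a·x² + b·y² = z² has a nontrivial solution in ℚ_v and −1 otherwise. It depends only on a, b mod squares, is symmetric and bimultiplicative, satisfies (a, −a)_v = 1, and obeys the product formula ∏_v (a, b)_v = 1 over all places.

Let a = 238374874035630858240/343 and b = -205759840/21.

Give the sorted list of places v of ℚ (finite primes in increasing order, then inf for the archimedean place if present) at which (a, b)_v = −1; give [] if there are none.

[2, 5, 11, 13, 17, 23]

(a, b) ≡ (27370, -510510) mod (ℚ^×)²; places V = {2, 3, 5, 7, 11, 13, 17, 23, ∞}.
(a,b)_13: α=2, u≡11; β=1, v≡10 (mod 13); (11|13)=-1, (10|13)=+1; sign (−1)^0·-1^1·+1^2 = -1.
(a,b)_23: α=5, u≡10; β=2, v≡15 (mod 23); (10|23)=-1, (15|23)=-1; sign (−1)^0·-1^2·-1^5 = -1.
(a,b)_5: α=1, u≡1; β=1, v≡2 (mod 5); (1|5)=+1, (2|5)=-1; sign (−1)^0·+1^1·-1^1 = -1.
(a,b)_7: α=-3, u≡1; β=-1, v≡5 (mod 7); (1|7)=+1, (5|7)=-1; sign (−1)^1·+1^-1·-1^-3 = +1.
(a,b)_∞: sgn(27370)=+, sgn(-510510)=−, so +1.
(a,b)_17: α=3, u≡12; β=1, v≡1 (mod 17); (12|17)=-1, (1|17)=+1; sign (−1)^0·-1^1·+1^3 = -1.
(a,b)_3: α=2, u≡1; β=-1, v≡2 (mod 3); (1|3)=+1, (2|3)=-1; sign (−1)^0·+1^-1·-1^2 = +1.
(a,b)_2: α=13, β=5; u≡5, v≡1 (mod 8); ε(u)ε(v)=0·0, αω(v)=13·0, βω(u)=5·1; sum ≡ 1  ⇒  -1.
(a,b)_11: α=2, u≡2; β=1, v≡6 (mod 11); (2|11)=-1, (6|11)=-1; sign (−1)^0·-1^1·-1^2 = -1.
(27370, -510510 / ℚ) ramifies at {2, 5, 11, 13, 17, 23}: a division algebra.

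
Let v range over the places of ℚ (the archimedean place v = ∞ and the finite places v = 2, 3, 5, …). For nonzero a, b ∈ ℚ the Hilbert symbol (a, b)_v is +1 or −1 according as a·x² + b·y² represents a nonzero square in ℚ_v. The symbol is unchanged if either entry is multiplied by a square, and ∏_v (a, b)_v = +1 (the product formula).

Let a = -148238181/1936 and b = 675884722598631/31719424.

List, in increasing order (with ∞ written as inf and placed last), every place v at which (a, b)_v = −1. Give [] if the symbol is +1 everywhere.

(a, b) ≡ (-221, 39) mod (ℚ^×)²; places V = {2, 3, 7, 11, 13, 17, 23, ∞}.
(a,b)_2: α=-4, β=-18; u≡3, v≡7 (mod 8); ε(u)ε(v)=1·1, αω(v)=-4·0, βω(u)=-18·1; sum ≡ 1  ⇒  -1.
(a,b)_7: α=2, u≡3; β=2, v≡1 (mod 7); (3|7)=-1, (1|7)=+1; sign (−1)^0·-1^2·+1^2 = +1.
(a,b)_3: α=4, u≡1; β=5, v≡1 (mod 3); (1|3)=+1, (1|3)=+1; sign (−1)^0·+1^5·+1^4 = +1.
(a,b)_17: α=1, u≡16; β=2, v≡10 (mod 17); (16|17)=+1, (10|17)=-1; sign (−1)^0·+1^2·-1^1 = -1.
(a,b)_23: α=0, u≡4; β=2, v≡3 (mod 23); (4|23)=+1, (3|23)=+1; sign (−1)^0·+1^2·+1^0 = +1.
(a,b)_13: α=3, u≡3; β=5, v≡10 (mod 13); (3|13)=+1, (10|13)=+1; sign (−1)^0·+1^5·+1^3 = +1.
(a,b)_11: α=-2, u≡6; β=-2, v≡6 (mod 11); (6|11)=-1, (6|11)=-1; sign (−1)^0·-1^-2·-1^-2 = +1.
(a,b)_∞: sgn(-221)=−, sgn(39)=+, so +1.
Ram(-221, 39) = {2, 17}; no ℚ_2-point on the conic.

[2, 17]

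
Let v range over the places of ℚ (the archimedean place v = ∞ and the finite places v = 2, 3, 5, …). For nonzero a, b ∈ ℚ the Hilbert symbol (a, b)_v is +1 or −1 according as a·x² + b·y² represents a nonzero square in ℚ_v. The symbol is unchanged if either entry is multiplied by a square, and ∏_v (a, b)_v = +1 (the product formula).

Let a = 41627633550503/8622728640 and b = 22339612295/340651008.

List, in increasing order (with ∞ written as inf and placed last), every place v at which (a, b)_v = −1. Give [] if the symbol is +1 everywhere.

(a, b) ≡ (2145, 1365) mod (ℚ^×)²; places V = {2, 3, 5, 7, 11, 13, 37, ∞}.
(a,b)_37: α=-2, u≡16; β=-2, v≡12 (mod 37); (16|37)=+1, (12|37)=+1; sign (−1)^0·+1^-2·+1^-2 = +1.
(a,b)_13: α=3, u≡1; β=3, v≡10 (mod 13); (1|13)=+1, (10|13)=+1; sign (−1)^0·+1^3·+1^3 = +1.
(a,b)_7: α=6, u≡5; β=5, v≡5 (mod 7); (5|7)=-1, (5|7)=-1; sign (−1)^0·-1^5·-1^6 = -1.
(a,b)_2: α=-6, β=-10; u≡1, v≡5 (mod 8); ε(u)ε(v)=0·0, αω(v)=-6·1, βω(u)=-10·0; sum ≡ 0  ⇒  +1.
(a,b)_5: α=-1, u≡1; β=1, v≡3 (mod 5); (1|5)=+1, (3|5)=-1; sign (−1)^0·+1^1·-1^-1 = -1.
(a,b)_11: α=5, u≡6; β=2, v≡3 (mod 11); (6|11)=-1, (3|11)=+1; sign (−1)^0·-1^2·+1^5 = +1.
(a,b)_3: α=-9, u≡1; β=-5, v≡2 (mod 3); (1|3)=+1, (2|3)=-1; sign (−1)^1·+1^-5·-1^-9 = +1.
(a,b)_∞: sgn(2145)=+, sgn(1365)=+, so +1.
Ram(2145, 1365) = {5, 7}; no ℚ_5-point on the conic.

[5, 7]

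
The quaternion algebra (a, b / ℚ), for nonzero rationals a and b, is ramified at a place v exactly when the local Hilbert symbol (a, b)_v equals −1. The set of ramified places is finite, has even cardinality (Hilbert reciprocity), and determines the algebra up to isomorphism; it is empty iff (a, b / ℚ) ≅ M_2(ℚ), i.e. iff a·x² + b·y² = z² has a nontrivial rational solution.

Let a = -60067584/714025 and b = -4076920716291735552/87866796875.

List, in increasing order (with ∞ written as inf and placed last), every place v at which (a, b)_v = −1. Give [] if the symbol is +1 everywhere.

(a, b) ≡ (-31, -638) mod (ℚ^×)²; places V = {2, 3, 5, 11, 13, 29, 31, ∞}.
(a,b)_29: α=2, u≡2; β=3, v≡16 (mod 29); (2|29)=-1, (16|29)=+1; sign (−1)^0·-1^3·+1^2 = -1.
(a,b)_11: α=0, u≡7; β=-3, v≡7 (mod 11); (7|11)=-1, (7|11)=-1; sign (−1)^0·-1^-3·-1^0 = -1.
(a,b)_13: α=-4, u≡5; β=-2, v≡4 (mod 13); (5|13)=-1, (4|13)=+1; sign (−1)^0·-1^-2·+1^-4 = +1.
(a,b)_31: α=1, u≡11; β=2, v≡21 (mod 31); (11|31)=-1, (21|31)=-1; sign (−1)^0·-1^2·-1^1 = -1.
(a,b)_2: α=8, β=31; u≡1, v≡1 (mod 8); ε(u)ε(v)=0·0, αω(v)=8·0, βω(u)=31·0; sum ≡ 0  ⇒  +1.
(a,b)_∞: sgn(-31)=−, sgn(-638)=−, so -1.
(a,b)_5: α=-2, u≡1; β=-8, v≡2 (mod 5); (1|5)=+1, (2|5)=-1; sign (−1)^0·+1^-8·-1^-2 = +1.
(a,b)_3: α=2, u≡2; β=4, v≡1 (mod 3); (2|3)=-1, (1|3)=+1; sign (−1)^0·-1^4·+1^2 = +1.
Ram(-31, -638) = {11, 29, 31, ∞}; no ℚ_11-point on the conic.

[11, 29, 31, inf]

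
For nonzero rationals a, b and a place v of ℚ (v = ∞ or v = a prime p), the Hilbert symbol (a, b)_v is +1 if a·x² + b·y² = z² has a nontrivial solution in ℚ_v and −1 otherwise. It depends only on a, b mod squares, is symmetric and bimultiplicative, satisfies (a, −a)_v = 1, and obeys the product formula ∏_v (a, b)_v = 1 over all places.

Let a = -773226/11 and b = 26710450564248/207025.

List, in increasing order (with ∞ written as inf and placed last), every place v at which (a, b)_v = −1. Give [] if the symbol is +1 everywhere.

Mod squares: a ≡ -105006, b ≡ 2838. Check v ∈ {∞, 2, 3, 5, 7, 11, 13, 19, 23, 37, 43}.
v=∞: -105006 < 0 and 2838 > 0  ⇒  (a,b)_∞ = +1.
v=5: a=5^0·(≡4), b=5^-2·(≡3) mod 5; (4|5)=+1, (3|5)=-1; (−1)^{0·-2·2}·(+1)^-2·(-1)^0 = +1.
v=2: v_2(a)=1, v_2(b)=3; units ≡ 1, 3 (mod 8); ε·ε+αω+βω = 0·1+1·1+3·0 ≡ 1  ⇒  (a,b)_2 = -1.
v=3: a=3^5·(≡2), b=3^3·(≡1) mod 3; (2|3)=-1, (1|3)=+1; (−1)^{5·3·1}·(-1)^3·(+1)^5 = +1.
v=13: a=13^0·(≡6), b=13^-2·(≡3) mod 13; (6|13)=-1, (3|13)=+1; (−1)^{0·-2·6}·(-1)^-2·(+1)^0 = +1.
v=43: a=43^1·(≡11), b=43^1·(≡36) mod 43; (11|43)=+1, (36|43)=+1; (−1)^{1·1·21}·(+1)^1·(+1)^1 = -1.
v=7: a=7^0·(≡2), b=7^-2·(≡6) mod 7; (2|7)=+1, (6|7)=-1; (−1)^{0·-2·3}·(+1)^-2·(-1)^0 = +1.
v=19: a=19^0·(≡5), b=19^2·(≡4) mod 19; (5|19)=+1, (4|19)=+1; (−1)^{0·2·9}·(+1)^2·(+1)^0 = +1.
v=37: a=37^1·(≡4), b=37^2·(≡28) mod 37; (4|37)=+1, (28|37)=+1; (−1)^{1·2·18}·(+1)^2·(+1)^1 = +1.
v=23: a=23^0·(≡1), b=23^2·(≡8) mod 23; (1|23)=+1, (8|23)=+1; (−1)^{0·2·11}·(+1)^2·(+1)^0 = +1.
v=11: a=11^-1·(≡8), b=11^1·(≡3) mod 11; (8|11)=-1, (3|11)=+1; (−1)^{-1·1·5}·(-1)^1·(+1)^-1 = +1.
(-105006, 2838 / ℚ) ramifies at {2, 43}: a division algebra.

[2, 43]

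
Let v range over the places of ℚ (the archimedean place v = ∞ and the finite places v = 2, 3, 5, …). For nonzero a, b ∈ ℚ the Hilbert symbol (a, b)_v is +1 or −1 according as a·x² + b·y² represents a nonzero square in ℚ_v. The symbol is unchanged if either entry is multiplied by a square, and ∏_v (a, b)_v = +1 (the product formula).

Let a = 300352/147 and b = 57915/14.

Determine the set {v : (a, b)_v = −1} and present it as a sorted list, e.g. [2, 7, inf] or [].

[3, 11]

Mod squares: a ≡ 39, b ≡ 10010. Check v ∈ {∞, 2, 3, 5, 7, 11, 13, 19}.
v=∞: 39 > 0 and 10010 > 0  ⇒  (a,b)_∞ = +1.
v=7: a=7^-2·(≡1), b=7^-1·(≡2) mod 7; (1|7)=+1, (2|7)=+1; (−1)^{-2·-1·3}·(+1)^-1·(+1)^-2 = +1.
v=13: a=13^1·(≡4), b=13^1·(≡9) mod 13; (4|13)=+1, (9|13)=+1; (−1)^{1·1·6}·(+1)^1·(+1)^1 = +1.
v=3: a=3^-1·(≡1), b=3^4·(≡2) mod 3; (1|3)=+1, (2|3)=-1; (−1)^{-1·4·1}·(+1)^4·(-1)^-1 = -1.
v=5: a=5^0·(≡1), b=5^1·(≡2) mod 5; (1|5)=+1, (2|5)=-1; (−1)^{0·1·2}·(+1)^1·(-1)^0 = +1.
v=2: v_2(a)=6, v_2(b)=-1; units ≡ 7, 5 (mod 8); ε·ε+αω+βω = 1·0+6·1+-1·0 ≡ 0  ⇒  (a,b)_2 = +1.
v=19: a=19^2·(≡16), b=19^0·(≡7) mod 19; (16|19)=+1, (7|19)=+1; (−1)^{2·0·9}·(+1)^0·(+1)^2 = +1.
v=11: a=11^0·(≡2), b=11^1·(≡6) mod 11; (2|11)=-1, (6|11)=-1; (−1)^{0·1·5}·(-1)^1·(-1)^0 = -1.
(39, 10010 / ℚ) ramifies at {3, 11}: a division algebra.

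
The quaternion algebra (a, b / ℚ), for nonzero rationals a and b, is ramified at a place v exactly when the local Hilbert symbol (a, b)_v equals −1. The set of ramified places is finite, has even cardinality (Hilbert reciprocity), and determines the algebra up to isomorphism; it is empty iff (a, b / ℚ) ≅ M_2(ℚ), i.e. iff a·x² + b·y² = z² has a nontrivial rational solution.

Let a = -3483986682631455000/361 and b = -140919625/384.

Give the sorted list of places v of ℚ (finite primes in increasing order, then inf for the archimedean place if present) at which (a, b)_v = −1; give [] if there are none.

[5, inf]

(a, b) ≡ (-182, -2310) mod (ℚ^×)²; places V = {2, 3, 5, 7, 11, 13, 19, ∞}.
(a,b)_3: α=6, u≡1; β=-1, v≡1 (mod 3); (1|3)=+1, (1|3)=+1; sign (−1)^0·+1^-1·+1^6 = +1.
(a,b)_7: α=3, u≡1; β=1, v≡5 (mod 7); (1|7)=+1, (5|7)=-1; sign (−1)^1·+1^1·-1^3 = +1.
(a,b)_5: α=4, u≡2; β=3, v≡2 (mod 5); (2|5)=-1, (2|5)=-1; sign (−1)^0·-1^3·-1^4 = -1.
(a,b)_19: α=-2, u≡8; β=0, v≡3 (mod 19); (8|19)=-1, (3|19)=-1; sign (−1)^0·-1^0·-1^-2 = +1.
(a,b)_∞: sgn(-182)=−, sgn(-2310)=−, so -1.
(a,b)_2: α=3, β=-7; u≡5, v≡5 (mod 8); ε(u)ε(v)=0·0, αω(v)=3·1, βω(u)=-7·1; sum ≡ 0  ⇒  +1.
(a,b)_13: α=1, u≡3; β=0, v≡9 (mod 13); (3|13)=+1, (9|13)=+1; sign (−1)^0·+1^0·+1^1 = +1.
(a,b)_11: α=8, u≡3; β=5, v≡6 (mod 11); (3|11)=+1, (6|11)=-1; sign (−1)^0·+1^5·-1^8 = +1.
Ram(-182, -2310) = {5, ∞}; no ℚ_5-point on the conic.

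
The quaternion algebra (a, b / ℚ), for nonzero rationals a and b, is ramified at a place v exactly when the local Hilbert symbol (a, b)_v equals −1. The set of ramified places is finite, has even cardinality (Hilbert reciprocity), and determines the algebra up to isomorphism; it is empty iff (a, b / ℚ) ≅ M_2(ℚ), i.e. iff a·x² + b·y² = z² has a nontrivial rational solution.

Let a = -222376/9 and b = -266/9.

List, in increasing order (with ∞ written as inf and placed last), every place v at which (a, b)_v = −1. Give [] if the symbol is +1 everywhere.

Mod squares: a ≡ -154, b ≡ -266. Check v ∈ {∞, 2, 3, 7, 11, 19}.
v=2: v_2(a)=3, v_2(b)=1; units ≡ 3, 3 (mod 8); ε·ε+αω+βω = 1·1+3·1+1·1 ≡ 1  ⇒  (a,b)_2 = -1.
v=19: a=19^2·(≡16), b=19^1·(≡9) mod 19; (16|19)=+1, (9|19)=+1; (−1)^{2·1·9}·(+1)^1·(+1)^2 = +1.
v=∞: -154 < 0 and -266 < 0  ⇒  (a,b)_∞ = -1.
v=11: a=11^1·(≡10), b=11^0·(≡1) mod 11; (10|11)=-1, (1|11)=+1; (−1)^{1·0·5}·(-1)^0·(+1)^1 = +1.
v=3: a=3^-2·(≡2), b=3^-2·(≡1) mod 3; (2|3)=-1, (1|3)=+1; (−1)^{-2·-2·1}·(-1)^-2·(+1)^-2 = +1.
v=7: a=7^1·(≡6), b=7^1·(≡2) mod 7; (6|7)=-1, (2|7)=+1; (−1)^{1·1·3}·(-1)^1·(+1)^1 = +1.
Ram(-154, -266) = {2, ∞}; no ℚ_2-point on the conic.

[2, inf]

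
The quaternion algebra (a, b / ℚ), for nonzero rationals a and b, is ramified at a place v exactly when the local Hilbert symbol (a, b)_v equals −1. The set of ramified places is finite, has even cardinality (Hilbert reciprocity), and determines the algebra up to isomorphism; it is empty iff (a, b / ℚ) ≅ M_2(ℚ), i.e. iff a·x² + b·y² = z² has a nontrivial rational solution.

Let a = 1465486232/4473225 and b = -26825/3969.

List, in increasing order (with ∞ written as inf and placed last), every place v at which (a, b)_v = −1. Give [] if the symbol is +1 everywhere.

[2, 7]

Mod squares: a ≡ 518, b ≡ -1073. Check v ∈ {∞, 2, 3, 5, 7, 29, 37, 47}.
v=7: a=7^1·(≡2), b=7^-2·(≡5) mod 7; (2|7)=+1, (5|7)=-1; (−1)^{1·-2·3}·(+1)^-2·(-1)^1 = -1.
v=2: v_2(a)=3, v_2(b)=0; units ≡ 3, 7 (mod 8); ε·ε+αω+βω = 1·1+3·0+0·1 ≡ 1  ⇒  (a,b)_2 = -1.
v=29: a=29^4·(≡25), b=29^1·(≡21) mod 29; (25|29)=+1, (21|29)=-1; (−1)^{4·1·14}·(+1)^1·(-1)^4 = +1.
v=5: a=5^-2·(≡3), b=5^2·(≡3) mod 5; (3|5)=-1, (3|5)=-1; (−1)^{-2·2·2}·(-1)^2·(-1)^-2 = +1.
v=3: a=3^-4·(≡2), b=3^-4·(≡1) mod 3; (2|3)=-1, (1|3)=+1; (−1)^{-4·-4·1}·(-1)^-4·(+1)^-4 = +1.
v=47: a=47^-2·(≡25), b=47^0·(≡14) mod 47; (25|47)=+1, (14|47)=+1; (−1)^{-2·0·23}·(+1)^0·(+1)^-2 = +1.
v=∞: 518 > 0 and -1073 < 0  ⇒  (a,b)_∞ = +1.
v=37: a=37^1·(≡24), b=37^1·(≡20) mod 37; (24|37)=-1, (20|37)=-1; (−1)^{1·1·18}·(-1)^1·(-1)^1 = +1.
(518, -1073 / ℚ) ramifies at {2, 7}: a division algebra.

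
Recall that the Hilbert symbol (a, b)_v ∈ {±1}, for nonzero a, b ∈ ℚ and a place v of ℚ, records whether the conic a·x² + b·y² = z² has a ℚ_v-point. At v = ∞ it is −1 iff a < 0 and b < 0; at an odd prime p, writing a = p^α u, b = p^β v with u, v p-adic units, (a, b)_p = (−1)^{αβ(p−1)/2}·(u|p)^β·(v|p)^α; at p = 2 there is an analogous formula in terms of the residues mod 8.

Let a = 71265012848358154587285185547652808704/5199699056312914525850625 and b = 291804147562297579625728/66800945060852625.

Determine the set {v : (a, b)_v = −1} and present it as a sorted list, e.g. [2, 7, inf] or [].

[7, 13]

Mod squares: a ≡ 559, b ≡ 3885. Check v ∈ {∞, 2, 3, 5, 7, 13, 17, 31, 37, 41, 43, 47}.
v=2: v_2(a)=14, v_2(b)=8; units ≡ 7, 5 (mod 8); ε·ε+αω+βω = 1·0+14·1+8·0 ≡ 0  ⇒  (a,b)_2 = +1.
v=13: a=13^3·(≡9), b=13^2·(≡7) mod 13; (9|13)=+1, (7|13)=-1; (−1)^{3·2·6}·(+1)^2·(-1)^3 = -1.
v=31: a=31^-2·(≡18), b=31^-2·(≡8) mod 31; (18|31)=+1, (8|31)=+1; (−1)^{-2·-2·15}·(+1)^-2·(+1)^-2 = +1.
v=7: a=7^-8·(≡3), b=7^-5·(≡2) mod 7; (3|7)=-1, (2|7)=+1; (−1)^{-8·-5·3}·(-1)^-5·(+1)^-8 = -1.
v=5: a=5^-4·(≡4), b=5^-3·(≡3) mod 5; (4|5)=+1, (3|5)=-1; (−1)^{-4·-3·2}·(+1)^-3·(-1)^-4 = +1.
v=3: a=3^-12·(≡1), b=3^-9·(≡2) mod 3; (1|3)=+1, (2|3)=-1; (−1)^{-12·-9·1}·(+1)^-9·(-1)^-12 = +1.
v=17: a=17^10·(≡15), b=17^6·(≡9) mod 17; (15|17)=+1, (9|17)=+1; (−1)^{10·6·8}·(+1)^6·(+1)^10 = +1.
v=43: a=43^5·(≡4), b=43^4·(≡13) mod 43; (4|43)=+1, (13|43)=+1; (−1)^{5·4·21}·(+1)^4·(+1)^5 = +1.
v=∞: 559 > 0 and 3885 > 0  ⇒  (a,b)_∞ = +1.
v=47: a=47^4·(≡24), b=47^2·(≡46) mod 47; (24|47)=+1, (46|47)=-1; (−1)^{4·2·23}·(+1)^2·(-1)^4 = +1.
v=37: a=37^2·(≡21), b=37^1·(≡22) mod 37; (21|37)=+1, (22|37)=-1; (−1)^{2·1·18}·(+1)^1·(-1)^2 = +1.
v=41: a=41^-4·(≡22), b=41^-2·(≡20) mod 41; (22|41)=-1, (20|41)=+1; (−1)^{-4·-2·20}·(-1)^-2·(+1)^-4 = +1.
|Ram(559, 3885)| = 2, even; anisotropic at {7, 13}.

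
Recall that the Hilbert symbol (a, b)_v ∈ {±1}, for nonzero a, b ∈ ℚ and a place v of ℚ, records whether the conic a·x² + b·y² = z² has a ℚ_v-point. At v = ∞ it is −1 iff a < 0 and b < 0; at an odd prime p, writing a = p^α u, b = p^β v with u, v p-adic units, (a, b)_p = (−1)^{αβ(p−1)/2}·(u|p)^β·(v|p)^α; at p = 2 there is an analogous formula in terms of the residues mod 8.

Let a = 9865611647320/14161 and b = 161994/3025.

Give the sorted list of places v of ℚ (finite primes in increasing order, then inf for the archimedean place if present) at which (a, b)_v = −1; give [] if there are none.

[11, 19, 23, 29]

(a, b) ≡ (48070, 3306) mod (ℚ^×)²; places V = {2, 3, 5, 7, 11, 13, 17, 19, 23, 29, ∞}.
(a,b)_3: α=0, u≡1; β=1, v≡1 (mod 3); (1|3)=+1, (1|3)=+1; sign (−1)^0·+1^1·+1^0 = +1.
(a,b)_11: α=1, u≡1; β=-2, v≡10 (mod 11); (1|11)=+1, (10|11)=-1; sign (−1)^0·+1^-2·-1^1 = -1.
(a,b)_23: α=1, u≡17; β=0, v≡10 (mod 23); (17|23)=-1, (10|23)=-1; sign (−1)^0·-1^0·-1^1 = -1.
(a,b)_29: α=2, u≡18; β=1, v≡2 (mod 29); (18|29)=-1, (2|29)=-1; sign (−1)^0·-1^1·-1^2 = -1.
(a,b)_2: α=3, β=1; u≡3, v≡5 (mod 8); ε(u)ε(v)=1·0, αω(v)=3·1, βω(u)=1·1; sum ≡ 0  ⇒  +1.
(a,b)_19: α=3, u≡18; β=1, v≡13 (mod 19); (18|19)=-1, (13|19)=-1; sign (−1)^1·-1^1·-1^3 = -1.
(a,b)_∞: sgn(48070)=+, sgn(3306)=+, so +1.
(a,b)_5: α=1, u≡4; β=-2, v≡4 (mod 5); (4|5)=+1, (4|5)=+1; sign (−1)^0·+1^-2·+1^1 = +1.
(a,b)_13: α=2, u≡4; β=0, v≡3 (mod 13); (4|13)=+1, (3|13)=+1; sign (−1)^0·+1^0·+1^2 = +1.
(a,b)_7: α=-2, u≡1; β=2, v≡2 (mod 7); (1|7)=+1, (2|7)=+1; sign (−1)^0·+1^2·+1^-2 = +1.
(a,b)_17: α=-2, u≡7; β=0, v≡16 (mod 17); (7|17)=-1, (16|17)=+1; sign (−1)^0·-1^0·+1^-2 = +1.
|Ram(48070, 3306)| = 4, even; anisotropic at {11, 19, 23, 29}.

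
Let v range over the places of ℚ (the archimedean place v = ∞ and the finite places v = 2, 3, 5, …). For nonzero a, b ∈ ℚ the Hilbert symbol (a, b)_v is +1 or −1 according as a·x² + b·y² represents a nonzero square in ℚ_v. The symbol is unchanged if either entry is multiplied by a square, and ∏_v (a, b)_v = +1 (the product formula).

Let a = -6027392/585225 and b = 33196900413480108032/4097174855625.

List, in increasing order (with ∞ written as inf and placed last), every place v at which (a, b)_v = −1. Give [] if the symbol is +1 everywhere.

[7, 13]

Mod squares: a ≡ -2, b ≡ 176358. Check v ∈ {∞, 2, 3, 5, 7, 13, 17, 19, 31}.
v=7: a=7^2·(≡6), b=7^3·(≡2) mod 7; (6|7)=-1, (2|7)=+1; (−1)^{2·3·3}·(-1)^3·(+1)^2 = -1.
v=13: a=13^0·(≡8), b=13^1·(≡8) mod 13; (8|13)=-1, (8|13)=-1; (−1)^{0·1·6}·(-1)^1·(-1)^0 = -1.
v=17: a=17^-2·(≡13), b=17^-5·(≡15) mod 17; (13|17)=+1, (15|17)=+1; (−1)^{-2·-5·8}·(+1)^-5·(+1)^-2 = +1.
v=2: v_2(a)=7, v_2(b)=23; units ≡ 7, 3 (mod 8); ε·ε+αω+βω = 1·1+7·1+23·0 ≡ 0  ⇒  (a,b)_2 = +1.
v=5: a=5^-2·(≡2), b=5^-4·(≡3) mod 5; (2|5)=-1, (3|5)=-1; (−1)^{-2·-4·2}·(-1)^-4·(-1)^-2 = +1.
v=∞: -2 < 0 and 176358 > 0  ⇒  (a,b)_∞ = +1.
v=19: a=19^0·(≡9), b=19^-1·(≡15) mod 19; (9|19)=+1, (15|19)=-1; (−1)^{0·-1·9}·(+1)^-1·(-1)^0 = +1.
v=3: a=3^-4·(≡1), b=3^-5·(≡1) mod 3; (1|3)=+1, (1|3)=+1; (−1)^{-4·-5·1}·(+1)^-5·(+1)^-4 = +1.
v=31: a=31^2·(≡3), b=31^6·(≡24) mod 31; (3|31)=-1, (24|31)=-1; (−1)^{2·6·15}·(-1)^6·(-1)^2 = +1.
Ram(-2, 176358) = {7, 13}; no ℚ_7-point on the conic.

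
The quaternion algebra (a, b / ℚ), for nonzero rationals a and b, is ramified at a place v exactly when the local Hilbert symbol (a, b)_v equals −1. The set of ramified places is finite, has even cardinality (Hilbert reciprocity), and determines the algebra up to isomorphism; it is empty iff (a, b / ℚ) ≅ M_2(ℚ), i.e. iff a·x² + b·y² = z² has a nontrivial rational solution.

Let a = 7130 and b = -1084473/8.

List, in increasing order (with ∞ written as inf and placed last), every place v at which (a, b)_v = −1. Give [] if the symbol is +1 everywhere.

(a, b) ≡ (7130, -1426) mod (ℚ^×)²; places V = {2, 3, 5, 13, 23, 31, ∞}.
(a,b)_31: α=1, u≡13; β=1, v≡2 (mod 31); (13|31)=-1, (2|31)=+1; sign (−1)^1·-1^1·+1^1 = +1.
(a,b)_∞: sgn(7130)=+, sgn(-1426)=−, so +1.
(a,b)_13: α=0, u≡6; β=2, v≡12 (mod 13); (6|13)=-1, (12|13)=+1; sign (−1)^0·-1^2·+1^0 = +1.
(a,b)_3: α=0, u≡2; β=2, v≡2 (mod 3); (2|3)=-1, (2|3)=-1; sign (−1)^0·-1^2·-1^0 = +1.
(a,b)_2: α=1, β=-3; u≡5, v≡7 (mod 8); ε(u)ε(v)=0·1, αω(v)=1·0, βω(u)=-3·1; sum ≡ 1  ⇒  -1.
(a,b)_23: α=1, u≡11; β=1, v≡20 (mod 23); (11|23)=-1, (20|23)=-1; sign (−1)^1·-1^1·-1^1 = -1.
(a,b)_5: α=1, u≡1; β=0, v≡4 (mod 5); (1|5)=+1, (4|5)=+1; sign (−1)^0·+1^0·+1^1 = +1.
Ram(7130, -1426) = {2, 23}; no ℚ_2-point on the conic.

[2, 23]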